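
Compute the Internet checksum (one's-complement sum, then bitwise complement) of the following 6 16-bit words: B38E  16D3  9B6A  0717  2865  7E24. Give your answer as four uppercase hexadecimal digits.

One's-complement addition (fold any carry out of bit 15 back into bit 0):
  0xB38E + 0x16D3 = 0x0CA61
  0xCA61 + 0x9B6A = 0x165CB → wrap carry → 0x65CC
  0x65CC + 0x0717 = 0x06CE3
  0x6CE3 + 0x2865 = 0x09548
  0x9548 + 0x7E24 = 0x1136C → wrap carry → 0x136D
One's-complement sum = 0x136D.
Checksum = ~0x136D & 0xFFFF = 0xEC92.

EC92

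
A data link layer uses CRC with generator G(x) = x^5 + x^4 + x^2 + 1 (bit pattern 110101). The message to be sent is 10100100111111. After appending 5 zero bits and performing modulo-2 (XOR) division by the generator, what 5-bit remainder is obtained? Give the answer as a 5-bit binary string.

Append 5 zeros: 1010010011111100000. Divide by 110101 (XOR where the leading bit is 1):
  pos 0: 101001 XOR 110101 = 011100
  pos 1: 111000 XOR 110101 = 001101
  pos 3: 110101 XOR 110101 = 000000
  pos 9: 111110 XOR 110101 = 001011
  pos 11: 101100 XOR 110101 = 011001
  pos 12: 110010 XOR 110101 = 000111
Remainder (last 5 bits) = 01110. This is the CRC / FCS.

01110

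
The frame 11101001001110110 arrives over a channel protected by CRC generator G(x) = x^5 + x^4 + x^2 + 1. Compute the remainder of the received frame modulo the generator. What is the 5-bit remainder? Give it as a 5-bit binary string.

00000

Modulo-2 division of 11101001001110110 by 110101:
  pos 0: 111010 XOR 110101 = 001111
  pos 2: 111101 XOR 110101 = 001000
  pos 4: 100000 XOR 110101 = 010101
  pos 5: 101011 XOR 110101 = 011110
  pos 6: 111101 XOR 110101 = 001000
  pos 8: 100010 XOR 110101 = 010111
  pos 9: 101111 XOR 110101 = 011010
  pos 10: 110101 XOR 110101 = 000000
Remainder = 00000 (zero — the frame passes the CRC check).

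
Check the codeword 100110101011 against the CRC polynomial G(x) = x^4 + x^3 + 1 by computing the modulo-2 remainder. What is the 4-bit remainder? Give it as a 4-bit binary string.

Modulo-2 division of 100110101011 by 11001:
  pos 0: 10011 XOR 11001 = 01010
  pos 1: 10100 XOR 11001 = 01101
  pos 2: 11011 XOR 11001 = 00010
  pos 5: 10010 XOR 11001 = 01011
  pos 6: 10111 XOR 11001 = 01110
  pos 7: 11101 XOR 11001 = 00100
Remainder = 0100 (nonzero — an error is detected).

0100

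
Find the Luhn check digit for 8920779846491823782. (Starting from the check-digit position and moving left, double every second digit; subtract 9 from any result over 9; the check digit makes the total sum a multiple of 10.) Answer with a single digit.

Partial digits right→left: 2 8 7 3 2 8 1 9 4 6 4 8 9 7 7 0 2 9 8
Double every second digit counting from the check-digit position (so the 1st, 3rd, 5th, ... of the partial from the right).
  doubled (with −9 where >9): 4 5 4 2 8 8 9 5 4 7 → sum 56
  kept as-is: 8 3 8 9 6 8 7 0 9 → sum 58
Total = 56 + 58 = 114.
Check digit = (10 − (114 mod 10)) mod 10 = 6.

6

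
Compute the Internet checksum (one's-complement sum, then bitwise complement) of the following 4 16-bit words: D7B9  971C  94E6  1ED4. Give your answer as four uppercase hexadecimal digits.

DD6E

One's-complement addition (fold any carry out of bit 15 back into bit 0):
  0xD7B9 + 0x971C = 0x16ED5 → wrap carry → 0x6ED6
  0x6ED6 + 0x94E6 = 0x103BC → wrap carry → 0x03BD
  0x03BD + 0x1ED4 = 0x02291
One's-complement sum = 0x2291.
Checksum = ~0x2291 & 0xFFFF = 0xDD6E.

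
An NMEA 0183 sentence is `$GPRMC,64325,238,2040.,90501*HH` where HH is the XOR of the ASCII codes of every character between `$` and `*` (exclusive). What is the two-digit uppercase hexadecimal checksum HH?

XOR the ASCII codes of the payload characters:
  'G' = 0x47 → acc = 0x47
  'P' = 0x50 → acc = 0x17
  'R' = 0x52 → acc = 0x45
  'M' = 0x4D → acc = 0x08
  'C' = 0x43 → acc = 0x4B
  ',' = 0x2C → acc = 0x67
  '6' = 0x36 → acc = 0x51
  '4' = 0x34 → acc = 0x65
  '3' = 0x33 → acc = 0x56
  '2' = 0x32 → acc = 0x64
  '5' = 0x35 → acc = 0x51
  ',' = 0x2C → acc = 0x7D
  '2' = 0x32 → acc = 0x4F
  '3' = 0x33 → acc = 0x7C
  '8' = 0x38 → acc = 0x44
  ',' = 0x2C → acc = 0x68
  '2' = 0x32 → acc = 0x5A
  '0' = 0x30 → acc = 0x6A
  '4' = 0x34 → acc = 0x5E
  '0' = 0x30 → acc = 0x6E
  '.' = 0x2E → acc = 0x40
  ',' = 0x2C → acc = 0x6C
  '9' = 0x39 → acc = 0x55
  '0' = 0x30 → acc = 0x65
  '5' = 0x35 → acc = 0x50
  '0' = 0x30 → acc = 0x60
  '1' = 0x31 → acc = 0x51
Checksum = 0x51.

51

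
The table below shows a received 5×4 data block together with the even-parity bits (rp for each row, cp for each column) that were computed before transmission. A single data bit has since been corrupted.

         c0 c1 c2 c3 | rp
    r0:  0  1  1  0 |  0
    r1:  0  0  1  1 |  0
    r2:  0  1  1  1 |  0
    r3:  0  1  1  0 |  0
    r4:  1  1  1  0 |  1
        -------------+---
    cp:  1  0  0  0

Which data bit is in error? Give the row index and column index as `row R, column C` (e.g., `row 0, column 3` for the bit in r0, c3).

Recompute each row's even parity and compare to rp:
  r0: data parity 0, sent rp 0 → ok
  r1: data parity 0, sent rp 0 → ok
  r2: data parity 1, sent rp 0 → mismatch
  r3: data parity 0, sent rp 0 → ok
  r4: data parity 1, sent rp 1 → ok
Recompute each column's even parity and compare to cp:
  c0: data parity 1, sent cp 1 → ok
  c1: data parity 0, sent cp 0 → ok
  c2: data parity 1, sent cp 0 → mismatch
  c3: data parity 0, sent cp 0 → ok
Exactly one row (r2) and one column (c2) fail → the flipped bit is at their intersection.

row 2, column 2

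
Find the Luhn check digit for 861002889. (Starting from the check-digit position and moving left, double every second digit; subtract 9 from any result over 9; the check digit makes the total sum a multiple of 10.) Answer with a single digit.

Partial digits right→left: 9 8 8 2 0 0 1 6 8
Double every second digit counting from the check-digit position (so the 1st, 3rd, 5th, ... of the partial from the right).
  doubled (with −9 where >9): 9 7 0 2 7 → sum 25
  kept as-is: 8 2 0 6 → sum 16
Total = 25 + 16 = 41.
Check digit = (10 − (41 mod 10)) mod 10 = 9.

9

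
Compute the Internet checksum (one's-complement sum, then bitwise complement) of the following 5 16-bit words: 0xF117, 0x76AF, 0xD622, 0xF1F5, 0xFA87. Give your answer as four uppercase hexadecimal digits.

D597

One's-complement addition (fold any carry out of bit 15 back into bit 0):
  0xF117 + 0x76AF = 0x167C6 → wrap carry → 0x67C7
  0x67C7 + 0xD622 = 0x13DE9 → wrap carry → 0x3DEA
  0x3DEA + 0xF1F5 = 0x12FDF → wrap carry → 0x2FE0
  0x2FE0 + 0xFA87 = 0x12A67 → wrap carry → 0x2A68
One's-complement sum = 0x2A68.
Checksum = ~0x2A68 & 0xFFFF = 0xD597.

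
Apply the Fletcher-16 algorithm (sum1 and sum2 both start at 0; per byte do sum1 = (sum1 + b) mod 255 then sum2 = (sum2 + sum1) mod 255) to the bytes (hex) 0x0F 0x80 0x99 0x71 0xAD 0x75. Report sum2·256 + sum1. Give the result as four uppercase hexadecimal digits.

Running sums (mod 255):
  after byte 0 (0x0F): sum1=15, sum2=15
  after byte 1 (0x80): sum1=143, sum2=158
  after byte 2 (0x99): sum1=41, sum2=199
  after byte 3 (0x71): sum1=154, sum2=98
  after byte 4 (0xAD): sum1=72, sum2=170
  after byte 5 (0x75): sum1=189, sum2=104
Checksum = sum2·256 + sum1 = 104·256 + 189 = 26813 = 0x68BD.

68BD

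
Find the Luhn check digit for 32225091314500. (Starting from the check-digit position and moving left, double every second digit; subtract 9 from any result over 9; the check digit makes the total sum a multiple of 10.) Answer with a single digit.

1

Partial digits right→left: 0 0 5 4 1 3 1 9 0 5 2 2 2 3
Double every second digit counting from the check-digit position (so the 1st, 3rd, 5th, ... of the partial from the right).
  doubled (with −9 where >9): 0 1 2 2 0 4 4 → sum 13
  kept as-is: 0 4 3 9 5 2 3 → sum 26
Total = 13 + 26 = 39.
Check digit = (10 − (39 mod 10)) mod 10 = 1.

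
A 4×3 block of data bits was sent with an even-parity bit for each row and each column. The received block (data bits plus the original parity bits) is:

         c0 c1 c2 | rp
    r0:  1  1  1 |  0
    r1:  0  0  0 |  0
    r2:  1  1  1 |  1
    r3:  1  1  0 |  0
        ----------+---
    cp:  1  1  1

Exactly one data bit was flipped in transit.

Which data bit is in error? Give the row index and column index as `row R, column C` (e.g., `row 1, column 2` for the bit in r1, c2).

Recompute each row's even parity and compare to rp:
  r0: data parity 1, sent rp 0 → mismatch
  r1: data parity 0, sent rp 0 → ok
  r2: data parity 1, sent rp 1 → ok
  r3: data parity 0, sent rp 0 → ok
Recompute each column's even parity and compare to cp:
  c0: data parity 1, sent cp 1 → ok
  c1: data parity 1, sent cp 1 → ok
  c2: data parity 0, sent cp 1 → mismatch
Exactly one row (r0) and one column (c2) fail → the flipped bit is at their intersection.

row 0, column 2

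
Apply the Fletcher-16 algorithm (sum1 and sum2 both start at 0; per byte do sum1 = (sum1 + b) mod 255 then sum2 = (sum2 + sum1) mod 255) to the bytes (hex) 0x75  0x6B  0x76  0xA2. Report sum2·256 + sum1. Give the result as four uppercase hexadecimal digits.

Running sums (mod 255):
  after byte 0 (0x75): sum1=117, sum2=117
  after byte 1 (0x6B): sum1=224, sum2=86
  after byte 2 (0x76): sum1=87, sum2=173
  after byte 3 (0xA2): sum1=249, sum2=167
Checksum = sum2·256 + sum1 = 167·256 + 249 = 43001 = 0xA7F9.

A7F9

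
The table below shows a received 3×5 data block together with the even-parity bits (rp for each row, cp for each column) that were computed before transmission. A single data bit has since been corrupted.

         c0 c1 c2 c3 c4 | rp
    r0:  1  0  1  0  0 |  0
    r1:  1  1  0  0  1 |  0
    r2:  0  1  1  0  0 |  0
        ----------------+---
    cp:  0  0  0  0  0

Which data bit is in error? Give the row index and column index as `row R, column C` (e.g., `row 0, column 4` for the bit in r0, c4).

row 1, column 4

Recompute each row's even parity and compare to rp:
  r0: data parity 0, sent rp 0 → ok
  r1: data parity 1, sent rp 0 → mismatch
  r2: data parity 0, sent rp 0 → ok
Recompute each column's even parity and compare to cp:
  c0: data parity 0, sent cp 0 → ok
  c1: data parity 0, sent cp 0 → ok
  c2: data parity 0, sent cp 0 → ok
  c3: data parity 0, sent cp 0 → ok
  c4: data parity 1, sent cp 0 → mismatch
Exactly one row (r1) and one column (c4) fail → the flipped bit is at their intersection.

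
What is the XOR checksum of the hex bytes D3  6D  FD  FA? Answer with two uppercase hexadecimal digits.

XOR the bytes together:
  start with 0xD3
  0xD3 ⊕ 0x6D = 0xBE
  0xBE ⊕ 0xFD = 0x43
  0x43 ⊕ 0xFA = 0xB9

B9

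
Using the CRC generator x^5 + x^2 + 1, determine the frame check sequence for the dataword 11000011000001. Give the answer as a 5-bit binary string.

11100

Append 5 zeros: 1100001100000100000. Divide by 100101 (XOR where the leading bit is 1):
  pos 0: 110000 XOR 100101 = 010101
  pos 1: 101011 XOR 100101 = 001110
  pos 3: 111010 XOR 100101 = 011111
  pos 4: 111110 XOR 100101 = 011011
  pos 5: 110110 XOR 100101 = 010011
  pos 6: 100110 XOR 100101 = 000011
  pos 10: 110100 XOR 100101 = 010001
  pos 11: 100010 XOR 100101 = 000111
Remainder (last 5 bits) = 11100. This is the CRC / FCS.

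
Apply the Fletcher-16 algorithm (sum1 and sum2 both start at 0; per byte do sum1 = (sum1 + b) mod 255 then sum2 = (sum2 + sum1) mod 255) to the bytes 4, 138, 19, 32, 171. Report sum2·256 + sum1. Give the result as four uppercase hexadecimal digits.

Running sums (mod 255):
  after byte 0 (4): sum1=4, sum2=4
  after byte 1 (138): sum1=142, sum2=146
  after byte 2 (19): sum1=161, sum2=52
  after byte 3 (32): sum1=193, sum2=245
  after byte 4 (171): sum1=109, sum2=99
Checksum = sum2·256 + sum1 = 99·256 + 109 = 25453 = 0x636D.

636D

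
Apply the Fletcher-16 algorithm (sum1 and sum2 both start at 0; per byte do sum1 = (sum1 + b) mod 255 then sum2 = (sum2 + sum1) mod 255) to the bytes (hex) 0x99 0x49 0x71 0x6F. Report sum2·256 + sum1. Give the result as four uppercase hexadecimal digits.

94C3

Running sums (mod 255):
  after byte 0 (0x99): sum1=153, sum2=153
  after byte 1 (0x49): sum1=226, sum2=124
  after byte 2 (0x71): sum1=84, sum2=208
  after byte 3 (0x6F): sum1=195, sum2=148
Checksum = sum2·256 + sum1 = 148·256 + 195 = 38083 = 0x94C3.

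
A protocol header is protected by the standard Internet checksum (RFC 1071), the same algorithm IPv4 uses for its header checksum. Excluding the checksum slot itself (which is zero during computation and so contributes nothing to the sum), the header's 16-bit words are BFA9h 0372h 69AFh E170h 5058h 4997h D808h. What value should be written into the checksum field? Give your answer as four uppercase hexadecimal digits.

7FCB

One's-complement addition (fold any carry out of bit 15 back into bit 0):
  0xBFA9 + 0x0372 = 0x0C31B
  0xC31B + 0x69AF = 0x12CCA → wrap carry → 0x2CCB
  0x2CCB + 0xE170 = 0x10E3B → wrap carry → 0x0E3C
  0x0E3C + 0x5058 = 0x05E94
  0x5E94 + 0x4997 = 0x0A82B
  0xA82B + 0xD808 = 0x18033 → wrap carry → 0x8034
One's-complement sum = 0x8034.
Checksum = ~0x8034 & 0xFFFF = 0x7FCB.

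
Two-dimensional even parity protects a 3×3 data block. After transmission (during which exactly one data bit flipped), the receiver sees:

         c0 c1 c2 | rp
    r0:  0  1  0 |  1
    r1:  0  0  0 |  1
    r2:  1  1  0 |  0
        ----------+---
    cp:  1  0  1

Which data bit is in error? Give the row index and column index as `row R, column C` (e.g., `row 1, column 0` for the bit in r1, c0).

Recompute each row's even parity and compare to rp:
  r0: data parity 1, sent rp 1 → ok
  r1: data parity 0, sent rp 1 → mismatch
  r2: data parity 0, sent rp 0 → ok
Recompute each column's even parity and compare to cp:
  c0: data parity 1, sent cp 1 → ok
  c1: data parity 0, sent cp 0 → ok
  c2: data parity 0, sent cp 1 → mismatch
Exactly one row (r1) and one column (c2) fail → the flipped bit is at their intersection.

row 1, column 2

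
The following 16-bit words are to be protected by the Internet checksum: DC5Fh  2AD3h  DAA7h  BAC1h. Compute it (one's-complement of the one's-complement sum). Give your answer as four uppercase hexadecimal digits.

One's-complement addition (fold any carry out of bit 15 back into bit 0):
  0xDC5F + 0x2AD3 = 0x10732 → wrap carry → 0x0733
  0x0733 + 0xDAA7 = 0x0E1DA
  0xE1DA + 0xBAC1 = 0x19C9B → wrap carry → 0x9C9C
One's-complement sum = 0x9C9C.
Checksum = ~0x9C9C & 0xFFFF = 0x6363.

6363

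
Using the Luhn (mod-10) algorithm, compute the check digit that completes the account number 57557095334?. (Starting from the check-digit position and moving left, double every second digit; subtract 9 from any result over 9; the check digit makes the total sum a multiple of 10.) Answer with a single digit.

0

Partial digits right→left: 4 3 3 5 9 0 7 5 5 7 5
Double every second digit counting from the check-digit position (so the 1st, 3rd, 5th, ... of the partial from the right).
  doubled (with −9 where >9): 8 6 9 5 1 1 → sum 30
  kept as-is: 3 5 0 5 7 → sum 20
Total = 30 + 20 = 50.
Check digit = (10 − (50 mod 10)) mod 10 = 0.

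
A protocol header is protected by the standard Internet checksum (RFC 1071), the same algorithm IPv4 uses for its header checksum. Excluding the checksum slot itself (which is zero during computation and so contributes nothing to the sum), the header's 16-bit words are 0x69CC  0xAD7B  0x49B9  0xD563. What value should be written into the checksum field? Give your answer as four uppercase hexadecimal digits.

C99A

One's-complement addition (fold any carry out of bit 15 back into bit 0):
  0x69CC + 0xAD7B = 0x11747 → wrap carry → 0x1748
  0x1748 + 0x49B9 = 0x06101
  0x6101 + 0xD563 = 0x13664 → wrap carry → 0x3665
One's-complement sum = 0x3665.
Checksum = ~0x3665 & 0xFFFF = 0xC99A.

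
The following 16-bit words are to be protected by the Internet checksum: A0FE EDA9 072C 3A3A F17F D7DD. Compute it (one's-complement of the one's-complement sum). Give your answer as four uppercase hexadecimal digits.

One's-complement addition (fold any carry out of bit 15 back into bit 0):
  0xA0FE + 0xEDA9 = 0x18EA7 → wrap carry → 0x8EA8
  0x8EA8 + 0x072C = 0x095D4
  0x95D4 + 0x3A3A = 0x0D00E
  0xD00E + 0xF17F = 0x1C18D → wrap carry → 0xC18E
  0xC18E + 0xD7DD = 0x1996B → wrap carry → 0x996C
One's-complement sum = 0x996C.
Checksum = ~0x996C & 0xFFFF = 0x6693.

6693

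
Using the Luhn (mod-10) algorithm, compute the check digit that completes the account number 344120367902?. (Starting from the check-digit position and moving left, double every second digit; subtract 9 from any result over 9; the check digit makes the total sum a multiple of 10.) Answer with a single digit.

5

Partial digits right→left: 2 0 9 7 6 3 0 2 1 4 4 3
Double every second digit counting from the check-digit position (so the 1st, 3rd, 5th, ... of the partial from the right).
  doubled (with −9 where >9): 4 9 3 0 2 8 → sum 26
  kept as-is: 0 7 3 2 4 3 → sum 19
Total = 26 + 19 = 45.
Check digit = (10 − (45 mod 10)) mod 10 = 5.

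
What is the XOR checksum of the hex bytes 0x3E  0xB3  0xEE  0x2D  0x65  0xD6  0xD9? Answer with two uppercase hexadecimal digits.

XOR the bytes together:
  start with 0x3E
  0x3E ⊕ 0xB3 = 0x8D
  0x8D ⊕ 0xEE = 0x63
  0x63 ⊕ 0x2D = 0x4E
  0x4E ⊕ 0x65 = 0x2B
  0x2B ⊕ 0xD6 = 0xFD
  0xFD ⊕ 0xD9 = 0x24

24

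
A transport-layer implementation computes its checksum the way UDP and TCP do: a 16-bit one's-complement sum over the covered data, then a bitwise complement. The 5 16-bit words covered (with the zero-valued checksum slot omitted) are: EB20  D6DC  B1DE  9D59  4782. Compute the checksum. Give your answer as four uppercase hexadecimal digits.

A747

One's-complement addition (fold any carry out of bit 15 back into bit 0):
  0xEB20 + 0xD6DC = 0x1C1FC → wrap carry → 0xC1FD
  0xC1FD + 0xB1DE = 0x173DB → wrap carry → 0x73DC
  0x73DC + 0x9D59 = 0x11135 → wrap carry → 0x1136
  0x1136 + 0x4782 = 0x058B8
One's-complement sum = 0x58B8.
Checksum = ~0x58B8 & 0xFFFF = 0xA747.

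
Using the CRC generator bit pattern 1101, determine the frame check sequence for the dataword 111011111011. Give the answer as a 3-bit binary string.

010

Append 3 zeros: 111011111011000. Divide by 1101 (XOR where the leading bit is 1):
  pos 0: 1110 XOR 1101 = 0011
  pos 2: 1111 XOR 1101 = 0010
  pos 4: 1011 XOR 1101 = 0110
  pos 5: 1101 XOR 1101 = 0000
  pos 10: 1100 XOR 1101 = 0001
Remainder (last 3 bits) = 010. This is the CRC / FCS.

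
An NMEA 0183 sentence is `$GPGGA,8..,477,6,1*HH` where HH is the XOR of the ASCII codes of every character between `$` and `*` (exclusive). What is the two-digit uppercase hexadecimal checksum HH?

XOR the ASCII codes of the payload characters:
  'G' = 0x47 → acc = 0x47
  'P' = 0x50 → acc = 0x17
  'G' = 0x47 → acc = 0x50
  'G' = 0x47 → acc = 0x17
  'A' = 0x41 → acc = 0x56
  ',' = 0x2C → acc = 0x7A
  '8' = 0x38 → acc = 0x42
  '.' = 0x2E → acc = 0x6C
  '.' = 0x2E → acc = 0x42
  ',' = 0x2C → acc = 0x6E
  '4' = 0x34 → acc = 0x5A
  '7' = 0x37 → acc = 0x6D
  '7' = 0x37 → acc = 0x5A
  ',' = 0x2C → acc = 0x76
  '6' = 0x36 → acc = 0x40
  ',' = 0x2C → acc = 0x6C
  '1' = 0x31 → acc = 0x5D
Checksum = 0x5D.

5D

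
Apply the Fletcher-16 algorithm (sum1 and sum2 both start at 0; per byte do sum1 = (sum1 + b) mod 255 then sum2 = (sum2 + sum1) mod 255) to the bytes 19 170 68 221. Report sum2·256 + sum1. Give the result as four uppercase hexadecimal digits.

B2DF

Running sums (mod 255):
  after byte 0 (19): sum1=19, sum2=19
  after byte 1 (170): sum1=189, sum2=208
  after byte 2 (68): sum1=2, sum2=210
  after byte 3 (221): sum1=223, sum2=178
Checksum = sum2·256 + sum1 = 178·256 + 223 = 45791 = 0xB2DF.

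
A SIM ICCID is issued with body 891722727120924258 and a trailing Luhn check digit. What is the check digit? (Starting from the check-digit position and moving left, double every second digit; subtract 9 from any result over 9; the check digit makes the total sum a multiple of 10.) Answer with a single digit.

Partial digits right→left: 8 5 2 4 2 9 0 2 1 7 2 7 2 2 7 1 9 8
Double every second digit counting from the check-digit position (so the 1st, 3rd, 5th, ... of the partial from the right).
  doubled (with −9 where >9): 7 4 4 0 2 4 4 5 9 → sum 39
  kept as-is: 5 4 9 2 7 7 2 1 8 → sum 45
Total = 39 + 45 = 84.
Check digit = (10 − (84 mod 10)) mod 10 = 6.

6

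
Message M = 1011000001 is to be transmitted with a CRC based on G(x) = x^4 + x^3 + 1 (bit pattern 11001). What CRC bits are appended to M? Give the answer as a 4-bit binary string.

1000

Append 4 zeros: 10110000010000. Divide by 11001 (XOR where the leading bit is 1):
  pos 0: 10110 XOR 11001 = 01111
  pos 1: 11110 XOR 11001 = 00111
  pos 3: 11100 XOR 11001 = 00101
  pos 5: 10101 XOR 11001 = 01100
  pos 6: 11000 XOR 11001 = 00001
Remainder (last 4 bits) = 1000. This is the CRC / FCS.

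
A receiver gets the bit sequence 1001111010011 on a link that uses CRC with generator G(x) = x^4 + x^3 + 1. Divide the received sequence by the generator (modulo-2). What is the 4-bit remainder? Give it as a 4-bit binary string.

Modulo-2 division of 1001111010011 by 11001:
  pos 0: 10011 XOR 11001 = 01010
  pos 1: 10101 XOR 11001 = 01100
  pos 2: 11001 XOR 11001 = 00000
  pos 8: 10011 XOR 11001 = 01010
Remainder = 1010 (nonzero — an error is detected).

1010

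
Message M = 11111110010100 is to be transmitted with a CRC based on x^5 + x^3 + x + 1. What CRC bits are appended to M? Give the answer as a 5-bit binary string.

Append 5 zeros: 1111111001010000000. Divide by 101011 (XOR where the leading bit is 1):
  pos 0: 111111 XOR 101011 = 010100
  pos 1: 101001 XOR 101011 = 000010
  pos 5: 100010 XOR 101011 = 001001
  pos 7: 100110 XOR 101011 = 001101
  pos 9: 110100 XOR 101011 = 011111
  pos 10: 111110 XOR 101011 = 010101
  pos 11: 101010 XOR 101011 = 000001
Remainder (last 5 bits) = 00100. This is the CRC / FCS.

00100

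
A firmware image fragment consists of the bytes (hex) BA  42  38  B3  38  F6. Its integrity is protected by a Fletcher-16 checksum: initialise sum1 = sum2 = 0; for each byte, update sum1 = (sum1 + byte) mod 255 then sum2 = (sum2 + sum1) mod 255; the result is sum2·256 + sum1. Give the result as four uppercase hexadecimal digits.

0F18

Running sums (mod 255):
  after byte 0 (BA): sum1=186, sum2=186
  after byte 1 (42): sum1=252, sum2=183
  after byte 2 (38): sum1=53, sum2=236
  after byte 3 (B3): sum1=232, sum2=213
  after byte 4 (38): sum1=33, sum2=246
  after byte 5 (F6): sum1=24, sum2=15
Checksum = sum2·256 + sum1 = 15·256 + 24 = 3864 = 0x0F18.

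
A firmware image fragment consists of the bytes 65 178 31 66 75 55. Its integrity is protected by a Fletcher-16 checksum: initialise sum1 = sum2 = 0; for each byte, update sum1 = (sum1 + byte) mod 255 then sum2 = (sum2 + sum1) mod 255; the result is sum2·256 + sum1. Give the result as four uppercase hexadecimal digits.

16D7

Running sums (mod 255):
  after byte 0 (65): sum1=65, sum2=65
  after byte 1 (178): sum1=243, sum2=53
  after byte 2 (31): sum1=19, sum2=72
  after byte 3 (66): sum1=85, sum2=157
  after byte 4 (75): sum1=160, sum2=62
  after byte 5 (55): sum1=215, sum2=22
Checksum = sum2·256 + sum1 = 22·256 + 215 = 5847 = 0x16D7.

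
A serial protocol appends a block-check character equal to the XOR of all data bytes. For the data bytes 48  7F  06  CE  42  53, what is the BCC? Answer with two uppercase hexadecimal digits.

EE

XOR the bytes together:
  start with 0x48
  0x48 ⊕ 0x7F = 0x37
  0x37 ⊕ 0x06 = 0x31
  0x31 ⊕ 0xCE = 0xFF
  0xFF ⊕ 0x42 = 0xBD
  0xBD ⊕ 0x53 = 0xEE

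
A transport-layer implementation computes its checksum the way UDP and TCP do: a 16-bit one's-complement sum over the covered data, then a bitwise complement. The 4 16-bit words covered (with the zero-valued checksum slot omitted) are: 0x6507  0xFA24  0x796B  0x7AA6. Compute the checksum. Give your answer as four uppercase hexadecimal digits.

One's-complement addition (fold any carry out of bit 15 back into bit 0):
  0x6507 + 0xFA24 = 0x15F2B → wrap carry → 0x5F2C
  0x5F2C + 0x796B = 0x0D897
  0xD897 + 0x7AA6 = 0x1533D → wrap carry → 0x533E
One's-complement sum = 0x533E.
Checksum = ~0x533E & 0xFFFF = 0xACC1.

ACC1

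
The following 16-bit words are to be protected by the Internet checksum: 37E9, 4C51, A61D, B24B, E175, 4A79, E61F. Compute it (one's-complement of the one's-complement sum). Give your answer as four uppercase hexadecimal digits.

One's-complement addition (fold any carry out of bit 15 back into bit 0):
  0x37E9 + 0x4C51 = 0x0843A
  0x843A + 0xA61D = 0x12A57 → wrap carry → 0x2A58
  0x2A58 + 0xB24B = 0x0DCA3
  0xDCA3 + 0xE175 = 0x1BE18 → wrap carry → 0xBE19
  0xBE19 + 0x4A79 = 0x10892 → wrap carry → 0x0893
  0x0893 + 0xE61F = 0x0EEB2
One's-complement sum = 0xEEB2.
Checksum = ~0xEEB2 & 0xFFFF = 0x114D.

114D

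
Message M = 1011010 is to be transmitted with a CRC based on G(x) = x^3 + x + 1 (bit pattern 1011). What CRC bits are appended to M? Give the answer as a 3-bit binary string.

Append 3 zeros: 1011010000. Divide by 1011 (XOR where the leading bit is 1):
  pos 0: 1011 XOR 1011 = 0000
  pos 5: 1000 XOR 1011 = 0011
Remainder (last 3 bits) = 110. This is the CRC / FCS.

110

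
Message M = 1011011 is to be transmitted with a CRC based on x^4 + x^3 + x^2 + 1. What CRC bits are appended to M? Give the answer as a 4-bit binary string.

0001

Append 4 zeros: 10110110000. Divide by 11101 (XOR where the leading bit is 1):
  pos 0: 10110 XOR 11101 = 01011
  pos 1: 10111 XOR 11101 = 01010
  pos 2: 10101 XOR 11101 = 01000
  pos 3: 10000 XOR 11101 = 01101
  pos 4: 11010 XOR 11101 = 00111
  pos 6: 11100 XOR 11101 = 00001
Remainder (last 4 bits) = 0001. This is the CRC / FCS.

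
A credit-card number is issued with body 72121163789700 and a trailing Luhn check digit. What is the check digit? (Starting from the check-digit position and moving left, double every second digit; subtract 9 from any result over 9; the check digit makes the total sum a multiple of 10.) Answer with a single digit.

Partial digits right→left: 0 0 7 9 8 7 3 6 1 1 2 1 2 7
Double every second digit counting from the check-digit position (so the 1st, 3rd, 5th, ... of the partial from the right).
  doubled (with −9 where >9): 0 5 7 6 2 4 4 → sum 28
  kept as-is: 0 9 7 6 1 1 7 → sum 31
Total = 28 + 31 = 59.
Check digit = (10 − (59 mod 10)) mod 10 = 1.

1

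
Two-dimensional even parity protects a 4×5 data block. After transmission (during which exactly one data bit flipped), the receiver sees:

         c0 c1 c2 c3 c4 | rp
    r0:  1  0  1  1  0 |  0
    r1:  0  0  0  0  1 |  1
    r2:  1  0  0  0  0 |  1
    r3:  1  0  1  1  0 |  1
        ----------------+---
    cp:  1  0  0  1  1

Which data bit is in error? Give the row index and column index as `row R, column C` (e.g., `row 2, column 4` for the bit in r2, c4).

Recompute each row's even parity and compare to rp:
  r0: data parity 1, sent rp 0 → mismatch
  r1: data parity 1, sent rp 1 → ok
  r2: data parity 1, sent rp 1 → ok
  r3: data parity 1, sent rp 1 → ok
Recompute each column's even parity and compare to cp:
  c0: data parity 1, sent cp 1 → ok
  c1: data parity 0, sent cp 0 → ok
  c2: data parity 0, sent cp 0 → ok
  c3: data parity 0, sent cp 1 → mismatch
  c4: data parity 1, sent cp 1 → ok
Exactly one row (r0) and one column (c3) fail → the flipped bit is at their intersection.

row 0, column 3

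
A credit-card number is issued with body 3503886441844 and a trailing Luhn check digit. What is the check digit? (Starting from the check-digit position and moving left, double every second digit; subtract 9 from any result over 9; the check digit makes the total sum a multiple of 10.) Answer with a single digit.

6

Partial digits right→left: 4 4 8 1 4 4 6 8 8 3 0 5 3
Double every second digit counting from the check-digit position (so the 1st, 3rd, 5th, ... of the partial from the right).
  doubled (with −9 where >9): 8 7 8 3 7 0 6 → sum 39
  kept as-is: 4 1 4 8 3 5 → sum 25
Total = 39 + 25 = 64.
Check digit = (10 − (64 mod 10)) mod 10 = 6.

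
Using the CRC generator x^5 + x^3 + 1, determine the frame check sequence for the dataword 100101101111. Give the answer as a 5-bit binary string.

Append 5 zeros: 10010110111100000. Divide by 101001 (XOR where the leading bit is 1):
  pos 0: 100101 XOR 101001 = 001100
  pos 2: 110010 XOR 101001 = 011011
  pos 3: 110111 XOR 101001 = 011110
  pos 4: 111101 XOR 101001 = 010100
  pos 5: 101001 XOR 101001 = 000000
  pos 11: 100000 XOR 101001 = 001001
Remainder (last 5 bits) = 01001. This is the CRC / FCS.

01001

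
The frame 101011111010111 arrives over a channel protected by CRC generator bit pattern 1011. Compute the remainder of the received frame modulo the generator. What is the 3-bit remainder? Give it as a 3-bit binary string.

Modulo-2 division of 101011111010111 by 1011:
  pos 0: 1010 XOR 1011 = 0001
  pos 3: 1111 XOR 1011 = 0100
  pos 4: 1001 XOR 1011 = 0010
  pos 6: 1010 XOR 1011 = 0001
  pos 9: 1101 XOR 1011 = 0110
  pos 10: 1101 XOR 1011 = 0110
  pos 11: 1101 XOR 1011 = 0110
Remainder = 110 (nonzero — an error is detected).

110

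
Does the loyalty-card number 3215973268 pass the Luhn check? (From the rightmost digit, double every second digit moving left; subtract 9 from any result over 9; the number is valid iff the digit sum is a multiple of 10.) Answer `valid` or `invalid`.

valid

From the right, keep odd positions and double even positions (subtract 9 from any doubled value over 9):
  doubled (positions 2,4,...): 3 6 9 2 6 → sum 26
  kept (positions 1,3,...): 8 2 7 5 2 → sum 24
Total = 50.
50 mod 10 = 0, so the number is valid.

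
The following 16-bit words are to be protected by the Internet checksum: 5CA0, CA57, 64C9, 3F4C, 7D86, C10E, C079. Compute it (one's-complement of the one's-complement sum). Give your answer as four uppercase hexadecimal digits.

35E3

One's-complement addition (fold any carry out of bit 15 back into bit 0):
  0x5CA0 + 0xCA57 = 0x126F7 → wrap carry → 0x26F8
  0x26F8 + 0x64C9 = 0x08BC1
  0x8BC1 + 0x3F4C = 0x0CB0D
  0xCB0D + 0x7D86 = 0x14893 → wrap carry → 0x4894
  0x4894 + 0xC10E = 0x109A2 → wrap carry → 0x09A3
  0x09A3 + 0xC079 = 0x0CA1C
One's-complement sum = 0xCA1C.
Checksum = ~0xCA1C & 0xFFFF = 0x35E3.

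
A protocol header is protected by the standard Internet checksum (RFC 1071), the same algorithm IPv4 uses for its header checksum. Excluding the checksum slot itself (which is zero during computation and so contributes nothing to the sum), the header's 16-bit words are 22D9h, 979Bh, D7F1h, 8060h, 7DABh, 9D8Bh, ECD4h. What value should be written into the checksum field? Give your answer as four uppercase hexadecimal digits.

One's-complement addition (fold any carry out of bit 15 back into bit 0):
  0x22D9 + 0x979B = 0x0BA74
  0xBA74 + 0xD7F1 = 0x19265 → wrap carry → 0x9266
  0x9266 + 0x8060 = 0x112C6 → wrap carry → 0x12C7
  0x12C7 + 0x7DAB = 0x09072
  0x9072 + 0x9D8B = 0x12DFD → wrap carry → 0x2DFE
  0x2DFE + 0xECD4 = 0x11AD2 → wrap carry → 0x1AD3
One's-complement sum = 0x1AD3.
Checksum = ~0x1AD3 & 0xFFFF = 0xE52C.

E52C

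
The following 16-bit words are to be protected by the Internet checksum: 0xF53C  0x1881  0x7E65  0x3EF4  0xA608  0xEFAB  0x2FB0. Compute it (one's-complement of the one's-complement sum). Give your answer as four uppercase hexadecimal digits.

6F83

One's-complement addition (fold any carry out of bit 15 back into bit 0):
  0xF53C + 0x1881 = 0x10DBD → wrap carry → 0x0DBE
  0x0DBE + 0x7E65 = 0x08C23
  0x8C23 + 0x3EF4 = 0x0CB17
  0xCB17 + 0xA608 = 0x1711F → wrap carry → 0x7120
  0x7120 + 0xEFAB = 0x160CB → wrap carry → 0x60CC
  0x60CC + 0x2FB0 = 0x0907C
One's-complement sum = 0x907C.
Checksum = ~0x907C & 0xFFFF = 0x6F83.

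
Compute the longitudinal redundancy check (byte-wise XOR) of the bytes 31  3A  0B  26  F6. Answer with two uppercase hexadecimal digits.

D0

XOR the bytes together:
  start with 0x31
  0x31 ⊕ 0x3A = 0x0B
  0x0B ⊕ 0x0B = 0x00
  0x00 ⊕ 0x26 = 0x26
  0x26 ⊕ 0xF6 = 0xD0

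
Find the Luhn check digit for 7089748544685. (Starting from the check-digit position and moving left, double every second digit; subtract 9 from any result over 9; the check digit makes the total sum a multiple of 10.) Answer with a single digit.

4

Partial digits right→left: 5 8 6 4 4 5 8 4 7 9 8 0 7
Double every second digit counting from the check-digit position (so the 1st, 3rd, 5th, ... of the partial from the right).
  doubled (with −9 where >9): 1 3 8 7 5 7 5 → sum 36
  kept as-is: 8 4 5 4 9 0 → sum 30
Total = 36 + 30 = 66.
Check digit = (10 − (66 mod 10)) mod 10 = 4.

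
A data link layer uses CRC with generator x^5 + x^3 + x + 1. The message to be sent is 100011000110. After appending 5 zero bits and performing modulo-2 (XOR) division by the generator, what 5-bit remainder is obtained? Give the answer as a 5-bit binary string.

Append 5 zeros: 10001100011000000. Divide by 101011 (XOR where the leading bit is 1):
  pos 0: 100011 XOR 101011 = 001000
  pos 2: 100000 XOR 101011 = 001011
  pos 4: 101101 XOR 101011 = 000110
  pos 7: 110100 XOR 101011 = 011111
  pos 8: 111110 XOR 101011 = 010101
  pos 9: 101010 XOR 101011 = 000001
Remainder (last 5 bits) = 00100. This is the CRC / FCS.

00100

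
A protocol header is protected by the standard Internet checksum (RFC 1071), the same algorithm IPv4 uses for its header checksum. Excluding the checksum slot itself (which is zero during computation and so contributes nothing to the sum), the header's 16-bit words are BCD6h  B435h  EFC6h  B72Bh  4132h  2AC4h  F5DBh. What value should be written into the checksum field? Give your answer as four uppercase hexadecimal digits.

862E

One's-complement addition (fold any carry out of bit 15 back into bit 0):
  0xBCD6 + 0xB435 = 0x1710B → wrap carry → 0x710C
  0x710C + 0xEFC6 = 0x160D2 → wrap carry → 0x60D3
  0x60D3 + 0xB72B = 0x117FE → wrap carry → 0x17FF
  0x17FF + 0x4132 = 0x05931
  0x5931 + 0x2AC4 = 0x083F5
  0x83F5 + 0xF5DB = 0x179D0 → wrap carry → 0x79D1
One's-complement sum = 0x79D1.
Checksum = ~0x79D1 & 0xFFFF = 0x862E.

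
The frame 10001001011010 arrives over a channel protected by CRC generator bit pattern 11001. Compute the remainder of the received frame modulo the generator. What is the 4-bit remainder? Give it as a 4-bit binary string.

Modulo-2 division of 10001001011010 by 11001:
  pos 0: 10001 XOR 11001 = 01000
  pos 1: 10000 XOR 11001 = 01001
  pos 2: 10010 XOR 11001 = 01011
  pos 3: 10111 XOR 11001 = 01110
  pos 4: 11100 XOR 11001 = 00101
  pos 6: 10111 XOR 11001 = 01110
  pos 7: 11100 XOR 11001 = 00101
  pos 9: 10110 XOR 11001 = 01111
Remainder = 1111 (nonzero — an error is detected).

1111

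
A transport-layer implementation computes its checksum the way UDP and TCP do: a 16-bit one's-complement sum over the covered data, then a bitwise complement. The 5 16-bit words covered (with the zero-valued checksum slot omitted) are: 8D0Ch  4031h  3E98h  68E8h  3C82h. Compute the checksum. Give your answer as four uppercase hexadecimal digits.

One's-complement addition (fold any carry out of bit 15 back into bit 0):
  0x8D0C + 0x4031 = 0x0CD3D
  0xCD3D + 0x3E98 = 0x10BD5 → wrap carry → 0x0BD6
  0x0BD6 + 0x68E8 = 0x074BE
  0x74BE + 0x3C82 = 0x0B140
One's-complement sum = 0xB140.
Checksum = ~0xB140 & 0xFFFF = 0x4EBF.

4EBF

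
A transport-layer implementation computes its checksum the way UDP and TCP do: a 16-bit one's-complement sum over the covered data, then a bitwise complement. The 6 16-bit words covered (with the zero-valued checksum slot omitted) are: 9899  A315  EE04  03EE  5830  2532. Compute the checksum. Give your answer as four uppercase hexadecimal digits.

One's-complement addition (fold any carry out of bit 15 back into bit 0):
  0x9899 + 0xA315 = 0x13BAE → wrap carry → 0x3BAF
  0x3BAF + 0xEE04 = 0x129B3 → wrap carry → 0x29B4
  0x29B4 + 0x03EE = 0x02DA2
  0x2DA2 + 0x5830 = 0x085D2
  0x85D2 + 0x2532 = 0x0AB04
One's-complement sum = 0xAB04.
Checksum = ~0xAB04 & 0xFFFF = 0x54FB.

54FB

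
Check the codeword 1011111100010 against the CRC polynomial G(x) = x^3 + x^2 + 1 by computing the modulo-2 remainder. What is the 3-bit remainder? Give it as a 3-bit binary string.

Modulo-2 division of 1011111100010 by 1101:
  pos 0: 1011 XOR 1101 = 0110
  pos 1: 1101 XOR 1101 = 0000
  pos 5: 1110 XOR 1101 = 0011
  pos 7: 1100 XOR 1101 = 0001
Remainder = 110 (nonzero — an error is detected).

110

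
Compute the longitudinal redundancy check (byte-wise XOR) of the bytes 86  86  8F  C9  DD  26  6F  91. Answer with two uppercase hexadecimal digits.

43

XOR the bytes together:
  start with 0x86
  0x86 ⊕ 0x86 = 0x00
  0x00 ⊕ 0x8F = 0x8F
  0x8F ⊕ 0xC9 = 0x46
  0x46 ⊕ 0xDD = 0x9B
  0x9B ⊕ 0x26 = 0xBD
  0xBD ⊕ 0x6F = 0xD2
  0xD2 ⊕ 0x91 = 0x43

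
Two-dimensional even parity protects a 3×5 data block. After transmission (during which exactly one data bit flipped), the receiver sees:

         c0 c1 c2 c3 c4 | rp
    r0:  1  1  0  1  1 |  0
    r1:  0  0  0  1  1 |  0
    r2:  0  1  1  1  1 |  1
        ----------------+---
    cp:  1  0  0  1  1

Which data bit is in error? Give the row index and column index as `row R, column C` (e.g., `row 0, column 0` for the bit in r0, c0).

Recompute each row's even parity and compare to rp:
  r0: data parity 0, sent rp 0 → ok
  r1: data parity 0, sent rp 0 → ok
  r2: data parity 0, sent rp 1 → mismatch
Recompute each column's even parity and compare to cp:
  c0: data parity 1, sent cp 1 → ok
  c1: data parity 0, sent cp 0 → ok
  c2: data parity 1, sent cp 0 → mismatch
  c3: data parity 1, sent cp 1 → ok
  c4: data parity 1, sent cp 1 → ok
Exactly one row (r2) and one column (c2) fail → the flipped bit is at their intersection.

row 2, column 2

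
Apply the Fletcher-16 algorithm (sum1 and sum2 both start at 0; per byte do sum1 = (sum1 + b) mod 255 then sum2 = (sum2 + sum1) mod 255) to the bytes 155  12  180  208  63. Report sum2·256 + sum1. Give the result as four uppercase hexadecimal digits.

Running sums (mod 255):
  after byte 0 (155): sum1=155, sum2=155
  after byte 1 (12): sum1=167, sum2=67
  after byte 2 (180): sum1=92, sum2=159
  after byte 3 (208): sum1=45, sum2=204
  after byte 4 (63): sum1=108, sum2=57
Checksum = sum2·256 + sum1 = 57·256 + 108 = 14700 = 0x396C.

396C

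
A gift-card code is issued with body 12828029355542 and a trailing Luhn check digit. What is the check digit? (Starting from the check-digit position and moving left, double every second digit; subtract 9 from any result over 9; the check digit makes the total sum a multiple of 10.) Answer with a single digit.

6

Partial digits right→left: 2 4 5 5 5 3 9 2 0 8 2 8 2 1
Double every second digit counting from the check-digit position (so the 1st, 3rd, 5th, ... of the partial from the right).
  doubled (with −9 where >9): 4 1 1 9 0 4 4 → sum 23
  kept as-is: 4 5 3 2 8 8 1 → sum 31
Total = 23 + 31 = 54.
Check digit = (10 − (54 mod 10)) mod 10 = 6.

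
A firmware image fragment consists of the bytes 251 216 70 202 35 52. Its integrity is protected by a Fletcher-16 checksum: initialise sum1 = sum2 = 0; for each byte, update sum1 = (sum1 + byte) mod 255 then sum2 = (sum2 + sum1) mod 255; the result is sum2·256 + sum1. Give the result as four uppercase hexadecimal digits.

Running sums (mod 255):
  after byte 0 (251): sum1=251, sum2=251
  after byte 1 (216): sum1=212, sum2=208
  after byte 2 (70): sum1=27, sum2=235
  after byte 3 (202): sum1=229, sum2=209
  after byte 4 (35): sum1=9, sum2=218
  after byte 5 (52): sum1=61, sum2=24
Checksum = sum2·256 + sum1 = 24·256 + 61 = 6205 = 0x183D.

183D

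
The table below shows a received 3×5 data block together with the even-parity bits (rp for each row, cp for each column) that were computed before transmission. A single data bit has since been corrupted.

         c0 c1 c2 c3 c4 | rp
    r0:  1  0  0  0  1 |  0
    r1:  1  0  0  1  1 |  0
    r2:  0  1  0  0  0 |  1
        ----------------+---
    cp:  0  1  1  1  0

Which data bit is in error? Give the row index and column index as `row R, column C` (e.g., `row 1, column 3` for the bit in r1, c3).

row 1, column 2

Recompute each row's even parity and compare to rp:
  r0: data parity 0, sent rp 0 → ok
  r1: data parity 1, sent rp 0 → mismatch
  r2: data parity 1, sent rp 1 → ok
Recompute each column's even parity and compare to cp:
  c0: data parity 0, sent cp 0 → ok
  c1: data parity 1, sent cp 1 → ok
  c2: data parity 0, sent cp 1 → mismatch
  c3: data parity 1, sent cp 1 → ok
  c4: data parity 0, sent cp 0 → ok
Exactly one row (r1) and one column (c2) fail → the flipped bit is at their intersection.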